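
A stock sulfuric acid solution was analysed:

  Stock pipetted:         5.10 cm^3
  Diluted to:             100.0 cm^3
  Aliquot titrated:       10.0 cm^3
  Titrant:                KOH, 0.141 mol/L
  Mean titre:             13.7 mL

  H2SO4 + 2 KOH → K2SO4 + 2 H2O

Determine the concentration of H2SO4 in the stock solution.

1.89 mol/L

n(KOH) = 0.0137 × 0.141 = 1.93 × 10^-3 mol
From the 1:2 ratio, n(H2SO4) in the aliquot = 1/2 × 1.93 × 10^-3 = 9.66 × 10^-4 mol
[H2SO4]_dilute = 9.66 × 10^-4 / 0.0100 = 0.0966 mol/L
Dilution factor = 100.0 / 5.10 = 19.61
[H2SO4]_stock = 0.0966 × 19.61 = 1.89 mol/L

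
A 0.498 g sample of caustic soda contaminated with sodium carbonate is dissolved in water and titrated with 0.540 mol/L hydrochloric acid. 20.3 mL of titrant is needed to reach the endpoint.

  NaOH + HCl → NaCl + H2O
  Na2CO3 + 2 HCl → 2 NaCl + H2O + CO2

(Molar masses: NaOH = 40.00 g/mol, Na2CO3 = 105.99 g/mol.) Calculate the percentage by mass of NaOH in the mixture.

51.3 %

n(HCl) = 0.0203 × 0.540 = 0.0110 mol
Let x = n(NaOH), y = n(Na2CO3).
Titrant: 1x + 2y = 0.0110;  mass: 40.00x + 105.99y = 0.498
Solving, x = 6.38 × 10^-3 mol, y = 2.29 × 10^-3 mol
mass of NaOH = 6.38 × 10^-3 × 40.00 = 0.255 g
% NaOH = 0.255 / 0.498 × 100 = 51.3 %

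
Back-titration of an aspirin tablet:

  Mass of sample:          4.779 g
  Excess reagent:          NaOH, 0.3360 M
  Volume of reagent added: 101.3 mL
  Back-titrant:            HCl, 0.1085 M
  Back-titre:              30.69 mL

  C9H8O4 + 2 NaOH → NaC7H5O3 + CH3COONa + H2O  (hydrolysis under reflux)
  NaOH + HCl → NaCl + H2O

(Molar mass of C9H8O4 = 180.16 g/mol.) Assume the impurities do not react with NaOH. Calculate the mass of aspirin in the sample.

2.766 g

n(NaOH) added = 0.1013 × 0.3360 = 0.03404 mol
n(HCl) used in back-titration = 0.03069 × 0.1085 = 3.330 × 10^-3 mol
n(NaOH) left over = 3.330 × 10^-3 mol (1:1 ratio)
n(NaOH) consumed by analyte = 0.03404 − 3.330 × 10^-3 = 0.03071 mol
From the 1:2 ratio, n(C9H8O4) = 1/2 × 0.03071 = 0.01535 mol
mass of C9H8O4 = 0.01535 × 180.16 = 2.766 g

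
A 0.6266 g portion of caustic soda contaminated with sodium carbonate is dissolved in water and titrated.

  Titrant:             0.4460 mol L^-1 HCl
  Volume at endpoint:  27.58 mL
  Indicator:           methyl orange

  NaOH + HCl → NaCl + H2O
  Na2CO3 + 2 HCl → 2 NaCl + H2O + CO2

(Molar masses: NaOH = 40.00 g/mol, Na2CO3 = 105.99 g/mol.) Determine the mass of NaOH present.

n(HCl) = 0.02758 × 0.4460 = 0.01230 mol
Let x = n(NaOH), y = n(Na2CO3).
Titrant: 1x + 2y = 0.01230;  mass: 40.00x + 105.99y = 0.6266
Solving, x = 1.945 × 10^-3 mol, y = 5.178 × 10^-3 mol
mass of NaOH = 1.945 × 10^-3 × 40.00 = 0.07780 g

0.07780 g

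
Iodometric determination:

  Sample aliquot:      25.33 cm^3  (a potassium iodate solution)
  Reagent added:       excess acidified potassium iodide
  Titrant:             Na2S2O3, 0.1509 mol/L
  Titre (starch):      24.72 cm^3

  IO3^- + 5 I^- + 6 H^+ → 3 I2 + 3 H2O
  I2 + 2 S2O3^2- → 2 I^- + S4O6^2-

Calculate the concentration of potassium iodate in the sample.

n(S2O3^2-) = 0.02472 × 0.1509 = 3.730 × 10^-3 mol
n(I2) = n(S2O3^2-)/2 = 1.865 × 10^-3 mol
From the 1:3 ratio, n(IO3^-) in the aliquot = 1/3 × 1.865 × 10^-3 = 6.217 × 10^-4 mol
[IO3^-] = 6.217 × 10^-4 / 0.02533 = 0.02454 mol/L

0.02454 mol/L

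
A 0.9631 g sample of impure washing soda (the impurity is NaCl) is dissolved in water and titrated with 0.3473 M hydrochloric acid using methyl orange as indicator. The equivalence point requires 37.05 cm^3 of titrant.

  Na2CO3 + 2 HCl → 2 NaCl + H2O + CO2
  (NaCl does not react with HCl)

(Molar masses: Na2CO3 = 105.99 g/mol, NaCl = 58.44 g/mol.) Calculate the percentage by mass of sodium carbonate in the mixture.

70.80 %

n(HCl) = 0.03705 × 0.3473 = 0.01287 mol
Let x = n(Na2CO3), y = n(NaCl).
Titrant: 2x = 0.01287;  mass: 105.99x + 58.44y = 0.9631
Solving, x = 6.434 × 10^-3 mol, y = 4.812 × 10^-3 mol
mass of Na2CO3 = 6.434 × 10^-3 × 105.99 = 0.6819 g
% Na2CO3 = 0.6819 / 0.9631 × 100 = 70.80 %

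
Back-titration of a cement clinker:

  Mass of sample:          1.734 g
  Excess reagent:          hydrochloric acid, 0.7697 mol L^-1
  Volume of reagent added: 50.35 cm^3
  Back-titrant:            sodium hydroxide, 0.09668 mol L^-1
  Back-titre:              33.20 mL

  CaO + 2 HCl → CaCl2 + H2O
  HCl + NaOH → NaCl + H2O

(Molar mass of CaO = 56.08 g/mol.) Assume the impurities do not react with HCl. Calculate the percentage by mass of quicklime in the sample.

57.48 %

n(HCl) added = 0.05035 × 0.7697 = 0.03875 mol
n(NaOH) used in back-titration = 0.03320 × 0.09668 = 3.210 × 10^-3 mol
n(HCl) left over = 3.210 × 10^-3 mol (1:1 ratio)
n(HCl) consumed by analyte = 0.03875 − 3.210 × 10^-3 = 0.03554 mol
From the 1:2 ratio, n(CaO) = 1/2 × 0.03554 = 0.01777 mol
mass of CaO = 0.01777 × 56.08 = 0.9967 g
% CaO = 0.9967 / 1.734 × 100 = 57.48 %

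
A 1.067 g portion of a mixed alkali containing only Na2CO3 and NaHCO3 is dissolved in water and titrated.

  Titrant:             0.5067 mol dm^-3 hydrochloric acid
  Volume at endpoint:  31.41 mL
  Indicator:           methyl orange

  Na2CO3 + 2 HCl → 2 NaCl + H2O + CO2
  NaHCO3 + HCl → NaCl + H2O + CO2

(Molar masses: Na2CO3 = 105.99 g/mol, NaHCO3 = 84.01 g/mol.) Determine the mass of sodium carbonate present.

n(HCl) = 0.03141 × 0.5067 = 0.01592 mol
Let x = n(Na2CO3), y = n(NaHCO3).
Titrant: 2x + 1y = 0.01592;  mass: 105.99x + 84.01y = 1.067
Solving, x = 4.354 × 10^-3 mol, y = 7.208 × 10^-3 mol
mass of Na2CO3 = 4.354 × 10^-3 × 105.99 = 0.4614 g

0.4614 g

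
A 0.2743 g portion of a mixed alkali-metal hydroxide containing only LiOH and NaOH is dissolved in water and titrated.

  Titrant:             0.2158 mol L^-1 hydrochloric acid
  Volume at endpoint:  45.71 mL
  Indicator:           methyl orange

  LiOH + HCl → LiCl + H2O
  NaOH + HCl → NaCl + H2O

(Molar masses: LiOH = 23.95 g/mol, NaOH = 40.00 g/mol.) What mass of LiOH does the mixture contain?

n(HCl) = 0.04571 × 0.2158 = 9.864 × 10^-3 mol
Let x = n(LiOH), y = n(NaOH).
Titrant: 1x + 1y = 9.864 × 10^-3;  mass: 23.95x + 40.00y = 0.2743
Solving, x = 7.493 × 10^-3 mol, y = 2.371 × 10^-3 mol
mass of LiOH = 7.493 × 10^-3 × 23.95 = 0.1795 g

0.1795 g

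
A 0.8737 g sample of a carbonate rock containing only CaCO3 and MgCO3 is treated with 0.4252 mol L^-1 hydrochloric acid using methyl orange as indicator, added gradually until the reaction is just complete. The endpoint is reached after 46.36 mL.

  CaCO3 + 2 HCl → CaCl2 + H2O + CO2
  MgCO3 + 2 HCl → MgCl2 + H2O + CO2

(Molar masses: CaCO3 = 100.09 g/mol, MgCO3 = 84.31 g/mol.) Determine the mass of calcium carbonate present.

n(HCl) = 0.04636 × 0.4252 = 0.01971 mol
Let x = n(CaCO3), y = n(MgCO3).
Titrant: 2x + 2y = 0.01971;  mass: 100.09x + 84.31y = 0.8737
Solving, x = 2.708 × 10^-3 mol, y = 7.148 × 10^-3 mol
mass of CaCO3 = 2.708 × 10^-3 × 100.09 = 0.2710 g

0.2710 g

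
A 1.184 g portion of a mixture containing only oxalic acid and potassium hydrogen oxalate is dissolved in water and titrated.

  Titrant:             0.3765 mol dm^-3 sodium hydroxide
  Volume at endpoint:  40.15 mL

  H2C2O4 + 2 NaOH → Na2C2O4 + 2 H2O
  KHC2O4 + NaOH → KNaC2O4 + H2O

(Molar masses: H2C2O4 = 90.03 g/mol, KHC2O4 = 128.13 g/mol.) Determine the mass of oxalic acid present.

n(NaOH) = 0.04015 × 0.3765 = 0.01512 mol
Let x = n(H2C2O4), y = n(KHC2O4).
Titrant: 2x + 1y = 0.01512;  mass: 90.03x + 128.13y = 1.184
Solving, x = 4.529 × 10^-3 mol, y = 6.058 × 10^-3 mol
mass of H2C2O4 = 4.529 × 10^-3 × 90.03 = 0.4078 g

0.4078 g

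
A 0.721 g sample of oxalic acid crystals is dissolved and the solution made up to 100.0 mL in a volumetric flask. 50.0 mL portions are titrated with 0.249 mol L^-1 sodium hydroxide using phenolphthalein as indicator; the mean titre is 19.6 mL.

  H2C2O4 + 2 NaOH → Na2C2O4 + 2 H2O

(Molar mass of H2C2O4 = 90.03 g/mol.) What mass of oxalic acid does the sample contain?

0.439 g

n(NaOH) per titration = 0.0196 × 0.249 = 4.88 × 10^-3 mol
From the 1:2 ratio, n(H2C2O4) in each aliquot = 1/2 × 4.88 × 10^-3 = 2.44 × 10^-3 mol
n(H2C2O4) in the whole flask = 2.44 × 10^-3 × 100.0/50.0 = 4.88 × 10^-3 mol
mass of H2C2O4 = 4.88 × 10^-3 × 90.03 = 0.439 g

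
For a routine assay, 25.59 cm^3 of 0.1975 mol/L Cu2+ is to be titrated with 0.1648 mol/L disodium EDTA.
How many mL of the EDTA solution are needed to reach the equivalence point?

Cu^2+ + EDTA^4- → [Cu(EDTA)]^2-
n(Cu2+) = 0.02559 L × 0.1975 mol/L = 5.054 × 10^-3 mol
n(EDTA) = 5.054 × 10^-3 mol (1:1 stoichiometry)
V(EDTA) = 5.054 × 10^-3 mol / 0.1648 mol/L = 0.03067 L = 30.67 mL

30.67 mL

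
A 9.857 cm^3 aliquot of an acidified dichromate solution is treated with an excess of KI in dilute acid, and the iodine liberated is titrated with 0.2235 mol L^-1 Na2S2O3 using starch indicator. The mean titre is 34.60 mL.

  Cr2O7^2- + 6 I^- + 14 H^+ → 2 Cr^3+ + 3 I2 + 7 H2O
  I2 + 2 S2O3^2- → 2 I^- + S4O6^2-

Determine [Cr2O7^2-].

n(S2O3^2-) = 0.03460 × 0.2235 = 7.733 × 10^-3 mol
n(I2) = n(S2O3^2-)/2 = 3.867 × 10^-3 mol
From the 1:3 ratio, n(Cr2O7^2-) in the aliquot = 1/3 × 3.867 × 10^-3 = 1.289 × 10^-3 mol
[Cr2O7^2-] = 1.289 × 10^-3 / 0.009857 = 0.1308 mol/L

0.1308 mol/L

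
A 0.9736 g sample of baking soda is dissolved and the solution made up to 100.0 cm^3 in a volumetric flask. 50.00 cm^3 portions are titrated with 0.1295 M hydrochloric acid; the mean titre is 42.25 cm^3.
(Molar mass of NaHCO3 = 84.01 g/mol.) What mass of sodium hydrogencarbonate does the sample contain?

NaHCO3 + HCl → NaCl + H2O + CO2
n(HCl) per titration = 0.04225 × 0.1295 = 5.471 × 10^-3 mol
n(NaHCO3) in each aliquot = 5.471 × 10^-3 mol (1:1 ratio)
n(NaHCO3) in the whole flask = 5.471 × 10^-3 × 100.0/50.00 = 0.01094 mol
mass of NaHCO3 = 0.01094 × 84.01 = 0.9193 g

0.9193 g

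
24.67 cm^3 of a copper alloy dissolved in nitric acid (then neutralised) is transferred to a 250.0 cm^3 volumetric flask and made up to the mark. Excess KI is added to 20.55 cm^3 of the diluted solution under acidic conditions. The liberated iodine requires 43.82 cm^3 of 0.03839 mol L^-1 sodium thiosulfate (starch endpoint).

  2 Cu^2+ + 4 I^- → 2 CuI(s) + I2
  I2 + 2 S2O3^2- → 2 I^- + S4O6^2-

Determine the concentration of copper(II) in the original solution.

n(S2O3^2-) = 0.04382 × 0.03839 = 1.682 × 10^-3 mol
n(I2) = n(S2O3^2-)/2 = 8.411 × 10^-4 mol
From the 2:1 ratio, n(Cu2+) in the aliquot = 2/1 × 8.411 × 10^-4 = 1.682 × 10^-3 mol
[Cu2+]_dilute = 1.682 × 10^-3 / 0.02055 = 0.08186 mol/L
[Cu2+]_original = 0.08186 × 250.0/24.67 = 0.8296 mol/L

0.8296 mol/L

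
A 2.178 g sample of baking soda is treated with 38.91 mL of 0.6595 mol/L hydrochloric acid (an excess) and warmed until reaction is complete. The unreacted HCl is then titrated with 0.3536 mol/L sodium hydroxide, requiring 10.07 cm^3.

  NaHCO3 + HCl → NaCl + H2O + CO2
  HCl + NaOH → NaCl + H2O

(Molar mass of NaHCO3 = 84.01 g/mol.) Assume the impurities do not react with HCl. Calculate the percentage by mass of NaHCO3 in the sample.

n(HCl) added = 0.03891 × 0.6595 = 0.02566 mol
n(NaOH) used in back-titration = 0.01007 × 0.3536 = 3.561 × 10^-3 mol
n(HCl) left over = 3.561 × 10^-3 mol (1:1 ratio)
n(HCl) consumed by analyte = 0.02566 − 3.561 × 10^-3 = 0.02210 mol
n(NaHCO3) = 0.02210 mol (1:1 ratio)
mass of NaHCO3 = 0.02210 × 84.01 = 1.857 g
% NaHCO3 = 1.857 / 2.178 × 100 = 85.25 %

85.25 %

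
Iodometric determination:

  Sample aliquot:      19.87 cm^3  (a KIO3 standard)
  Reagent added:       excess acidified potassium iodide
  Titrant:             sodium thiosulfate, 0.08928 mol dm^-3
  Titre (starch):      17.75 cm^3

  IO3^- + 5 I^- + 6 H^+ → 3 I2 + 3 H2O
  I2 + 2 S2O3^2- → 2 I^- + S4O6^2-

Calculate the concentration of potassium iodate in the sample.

n(S2O3^2-) = 0.01775 × 0.08928 = 1.585 × 10^-3 mol
n(I2) = n(S2O3^2-)/2 = 7.924 × 10^-4 mol
From the 1:3 ratio, n(IO3^-) in the aliquot = 1/3 × 7.924 × 10^-4 = 2.641 × 10^-4 mol
[IO3^-] = 2.641 × 10^-4 / 0.01987 = 0.01329 mol/L

0.01329 mol/L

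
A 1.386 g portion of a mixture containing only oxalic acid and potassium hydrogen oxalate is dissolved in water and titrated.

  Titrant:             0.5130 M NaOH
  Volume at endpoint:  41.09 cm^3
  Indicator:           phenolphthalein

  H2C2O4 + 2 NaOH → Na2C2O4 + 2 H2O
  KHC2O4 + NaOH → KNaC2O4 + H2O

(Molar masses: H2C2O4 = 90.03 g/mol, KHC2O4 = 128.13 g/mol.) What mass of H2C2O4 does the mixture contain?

0.7121 g

n(NaOH) = 0.04109 × 0.5130 = 0.02108 mol
Let x = n(H2C2O4), y = n(KHC2O4).
Titrant: 2x + 1y = 0.02108;  mass: 90.03x + 128.13y = 1.386
Solving, x = 7.910 × 10^-3 mol, y = 5.259 × 10^-3 mol
mass of H2C2O4 = 7.910 × 10^-3 × 90.03 = 0.7121 g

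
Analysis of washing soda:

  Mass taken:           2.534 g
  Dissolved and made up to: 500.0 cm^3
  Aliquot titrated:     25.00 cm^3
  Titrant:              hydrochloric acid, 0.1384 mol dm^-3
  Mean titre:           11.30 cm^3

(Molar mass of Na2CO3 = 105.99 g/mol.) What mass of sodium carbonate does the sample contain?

Na2CO3 + 2 HCl → 2 NaCl + H2O + CO2
n(HCl) per titration = 0.01130 × 0.1384 = 1.564 × 10^-3 mol
From the 1:2 ratio, n(Na2CO3) in each aliquot = 1/2 × 1.564 × 10^-3 = 7.820 × 10^-4 mol
n(Na2CO3) in the whole flask = 7.820 × 10^-4 × 500.0/25.00 = 0.01564 mol
mass of Na2CO3 = 0.01564 × 105.99 = 1.658 g

1.658 g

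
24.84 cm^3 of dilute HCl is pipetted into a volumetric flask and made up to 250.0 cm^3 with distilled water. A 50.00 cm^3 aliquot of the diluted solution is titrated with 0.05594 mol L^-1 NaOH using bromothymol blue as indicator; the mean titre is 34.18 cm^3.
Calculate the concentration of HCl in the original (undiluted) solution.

0.3849 mol/L

HCl + NaOH → NaCl + H2O
n(NaOH) = 0.03418 × 0.05594 = 1.912 × 10^-3 mol
n(HCl) in the aliquot = 1.912 × 10^-3 mol (1:1 ratio)
[HCl]_dilute = 1.912 × 10^-3 / 0.05000 = 0.03824 mol/L
Dilution factor = 250.0 / 24.84 = 10.06
[HCl]_stock = 0.03824 × 10.06 = 0.3849 mol/L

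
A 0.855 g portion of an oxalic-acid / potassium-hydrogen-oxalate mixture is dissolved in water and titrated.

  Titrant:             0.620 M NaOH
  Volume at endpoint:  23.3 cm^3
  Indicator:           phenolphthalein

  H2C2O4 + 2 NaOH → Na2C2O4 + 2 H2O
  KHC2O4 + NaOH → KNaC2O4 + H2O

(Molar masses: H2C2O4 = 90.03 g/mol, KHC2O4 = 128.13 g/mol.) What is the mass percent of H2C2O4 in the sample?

n(NaOH) = 0.0233 × 0.620 = 0.0144 mol
Let x = n(H2C2O4), y = n(KHC2O4).
Titrant: 2x + 1y = 0.0144;  mass: 90.03x + 128.13y = 0.855
Solving, x = 5.99 × 10^-3 mol, y = 2.46 × 10^-3 mol
mass of H2C2O4 = 5.99 × 10^-3 × 90.03 = 0.539 g
% H2C2O4 = 0.539 / 0.855 × 100 = 63.1 %

63.1 %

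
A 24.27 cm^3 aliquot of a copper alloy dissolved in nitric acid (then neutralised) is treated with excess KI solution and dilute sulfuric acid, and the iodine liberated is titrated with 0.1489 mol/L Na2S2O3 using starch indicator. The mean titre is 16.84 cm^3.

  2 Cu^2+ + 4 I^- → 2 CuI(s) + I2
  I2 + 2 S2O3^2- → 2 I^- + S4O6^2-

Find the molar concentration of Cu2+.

0.1033 mol/L

n(S2O3^2-) = 0.01684 × 0.1489 = 2.507 × 10^-3 mol
n(I2) = n(S2O3^2-)/2 = 1.254 × 10^-3 mol
From the 2:1 ratio, n(Cu2+) in the aliquot = 2/1 × 1.254 × 10^-3 = 2.507 × 10^-3 mol
[Cu2+] = 2.507 × 10^-3 / 0.02427 = 0.1033 mol/L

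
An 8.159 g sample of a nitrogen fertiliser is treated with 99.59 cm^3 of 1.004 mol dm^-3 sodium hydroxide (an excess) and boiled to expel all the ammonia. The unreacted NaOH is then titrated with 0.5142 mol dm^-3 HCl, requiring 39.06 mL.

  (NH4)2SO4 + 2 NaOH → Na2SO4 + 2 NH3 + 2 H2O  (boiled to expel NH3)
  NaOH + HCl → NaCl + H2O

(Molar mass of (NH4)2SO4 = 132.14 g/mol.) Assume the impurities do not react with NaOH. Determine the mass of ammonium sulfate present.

n(NaOH) added = 0.09959 × 1.004 = 0.09999 mol
n(HCl) used in back-titration = 0.03906 × 0.5142 = 0.02008 mol
n(NaOH) left over = 0.02008 mol (1:1 ratio)
n(NaOH) consumed by analyte = 0.09999 − 0.02008 = 0.07990 mol
From the 1:2 ratio, n((NH4)2SO4) = 1/2 × 0.07990 = 0.03995 mol
mass of (NH4)2SO4 = 0.03995 × 132.14 = 5.279 g

5.279 g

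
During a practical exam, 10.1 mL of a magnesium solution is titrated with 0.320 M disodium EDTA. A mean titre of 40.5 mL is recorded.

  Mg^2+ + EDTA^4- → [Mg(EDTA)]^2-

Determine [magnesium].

1.28 M

n(EDTA) = 0.0405 L × 0.320 mol/L = 0.0130 mol
n(Mg2+) = 0.0130 mol (1:1 mole ratio)
[Mg2+] = 0.0130 mol / 0.0101 L = 1.28 mol/L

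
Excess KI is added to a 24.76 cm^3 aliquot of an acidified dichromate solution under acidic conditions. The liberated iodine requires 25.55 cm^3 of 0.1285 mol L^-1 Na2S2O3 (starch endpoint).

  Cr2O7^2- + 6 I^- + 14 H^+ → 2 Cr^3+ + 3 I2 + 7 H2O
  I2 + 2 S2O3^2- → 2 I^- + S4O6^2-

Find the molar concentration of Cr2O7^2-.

0.02210 mol/L

n(S2O3^2-) = 0.02555 × 0.1285 = 3.283 × 10^-3 mol
n(I2) = n(S2O3^2-)/2 = 1.642 × 10^-3 mol
From the 1:3 ratio, n(Cr2O7^2-) in the aliquot = 1/3 × 1.642 × 10^-3 = 5.472 × 10^-4 mol
[Cr2O7^2-] = 5.472 × 10^-4 / 0.02476 = 0.02210 mol/L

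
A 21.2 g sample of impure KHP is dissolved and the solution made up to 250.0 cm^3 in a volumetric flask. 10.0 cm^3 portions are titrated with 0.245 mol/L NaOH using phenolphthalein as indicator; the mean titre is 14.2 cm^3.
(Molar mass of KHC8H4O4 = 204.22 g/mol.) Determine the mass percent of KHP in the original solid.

83.8 %

KHC8H4O4 + NaOH → KNaC8H4O4 + H2O
n(NaOH) per titration = 0.0142 × 0.245 = 3.48 × 10^-3 mol
n(KHC8H4O4) in each aliquot = 3.48 × 10^-3 mol (1:1 ratio)
n(KHC8H4O4) in the whole flask = 3.48 × 10^-3 × 250.0/10.0 = 0.0870 mol
mass of KHC8H4O4 = 0.0870 × 204.22 = 17.8 g
% KHC8H4O4 = 17.8 / 21.2 × 100 = 83.8 %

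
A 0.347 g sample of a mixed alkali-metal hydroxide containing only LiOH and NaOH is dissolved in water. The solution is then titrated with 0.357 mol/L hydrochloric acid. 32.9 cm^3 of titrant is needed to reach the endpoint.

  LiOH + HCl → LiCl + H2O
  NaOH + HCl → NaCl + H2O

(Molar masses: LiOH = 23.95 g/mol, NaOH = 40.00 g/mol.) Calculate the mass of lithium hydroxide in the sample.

0.183 g

n(HCl) = 0.0329 × 0.357 = 0.0117 mol
Let x = n(LiOH), y = n(NaOH).
Titrant: 1x + 1y = 0.0117;  mass: 23.95x + 40.00y = 0.347
Solving, x = 7.65 × 10^-3 mol, y = 4.09 × 10^-3 mol
mass of LiOH = 7.65 × 10^-3 × 23.95 = 0.183 g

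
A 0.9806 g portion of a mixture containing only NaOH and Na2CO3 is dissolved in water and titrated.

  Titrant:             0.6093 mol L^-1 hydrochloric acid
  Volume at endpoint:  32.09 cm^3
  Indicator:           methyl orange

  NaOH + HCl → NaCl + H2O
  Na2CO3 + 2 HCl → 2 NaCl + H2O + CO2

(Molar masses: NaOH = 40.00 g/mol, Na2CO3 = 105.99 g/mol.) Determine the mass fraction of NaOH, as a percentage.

n(HCl) = 0.03209 × 0.6093 = 0.01955 mol
Let x = n(NaOH), y = n(Na2CO3).
Titrant: 1x + 2y = 0.01955;  mass: 40.00x + 105.99y = 0.9806
Solving, x = 4.277 × 10^-3 mol, y = 7.638 × 10^-3 mol
mass of NaOH = 4.277 × 10^-3 × 40.00 = 0.1711 g
% NaOH = 0.1711 / 0.9806 × 100 = 17.45 %

17.45 %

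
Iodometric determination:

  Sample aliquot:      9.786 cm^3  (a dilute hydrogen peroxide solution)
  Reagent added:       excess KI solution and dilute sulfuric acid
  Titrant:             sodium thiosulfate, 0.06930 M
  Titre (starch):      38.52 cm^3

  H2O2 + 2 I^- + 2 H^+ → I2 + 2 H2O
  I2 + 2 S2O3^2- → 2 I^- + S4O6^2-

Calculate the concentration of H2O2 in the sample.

0.1364 M

n(S2O3^2-) = 0.03852 × 0.06930 = 2.669 × 10^-3 mol
n(I2) = n(S2O3^2-)/2 = 1.335 × 10^-3 mol
n(H2O2) in the aliquot = 1.335 × 10^-3 mol (1:1 ratio)
[H2O2] = 1.335 × 10^-3 / 0.009786 = 0.1364 mol/L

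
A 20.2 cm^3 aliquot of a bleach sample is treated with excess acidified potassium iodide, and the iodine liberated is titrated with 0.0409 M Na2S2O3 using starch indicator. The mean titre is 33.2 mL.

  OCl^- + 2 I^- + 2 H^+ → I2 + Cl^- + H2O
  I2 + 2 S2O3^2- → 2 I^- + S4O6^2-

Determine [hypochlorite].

0.0336 M

n(S2O3^2-) = 0.0332 × 0.0409 = 1.36 × 10^-3 mol
n(I2) = n(S2O3^2-)/2 = 6.79 × 10^-4 mol
n(OCl^-) in the aliquot = 6.79 × 10^-4 mol (1:1 ratio)
[OCl^-] = 6.79 × 10^-4 / 0.0202 = 0.0336 mol/L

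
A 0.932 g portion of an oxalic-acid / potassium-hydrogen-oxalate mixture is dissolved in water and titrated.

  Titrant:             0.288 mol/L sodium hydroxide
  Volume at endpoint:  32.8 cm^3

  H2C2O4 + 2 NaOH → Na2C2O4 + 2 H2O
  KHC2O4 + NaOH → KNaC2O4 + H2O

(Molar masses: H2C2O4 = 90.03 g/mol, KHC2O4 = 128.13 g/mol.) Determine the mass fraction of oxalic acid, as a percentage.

n(NaOH) = 0.0328 × 0.288 = 9.45 × 10^-3 mol
Let x = n(H2C2O4), y = n(KHC2O4).
Titrant: 2x + 1y = 9.45 × 10^-3;  mass: 90.03x + 128.13y = 0.932
Solving, x = 1.67 × 10^-3 mol, y = 6.10 × 10^-3 mol
mass of H2C2O4 = 1.67 × 10^-3 × 90.03 = 0.151 g
% H2C2O4 = 0.151 / 0.932 × 100 = 16.2 %

16.2 %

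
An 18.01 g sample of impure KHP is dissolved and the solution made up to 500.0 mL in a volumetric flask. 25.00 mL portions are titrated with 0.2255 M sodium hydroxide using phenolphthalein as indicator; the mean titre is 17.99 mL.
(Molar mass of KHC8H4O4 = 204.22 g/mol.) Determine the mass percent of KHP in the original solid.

92.00 %

KHC8H4O4 + NaOH → KNaC8H4O4 + H2O
n(NaOH) per titration = 0.01799 × 0.2255 = 4.057 × 10^-3 mol
n(KHC8H4O4) in each aliquot = 4.057 × 10^-3 mol (1:1 ratio)
n(KHC8H4O4) in the whole flask = 4.057 × 10^-3 × 500.0/25.00 = 0.08113 mol
mass of KHC8H4O4 = 0.08113 × 204.22 = 16.57 g
% KHC8H4O4 = 16.57 / 18.01 × 100 = 92.00 %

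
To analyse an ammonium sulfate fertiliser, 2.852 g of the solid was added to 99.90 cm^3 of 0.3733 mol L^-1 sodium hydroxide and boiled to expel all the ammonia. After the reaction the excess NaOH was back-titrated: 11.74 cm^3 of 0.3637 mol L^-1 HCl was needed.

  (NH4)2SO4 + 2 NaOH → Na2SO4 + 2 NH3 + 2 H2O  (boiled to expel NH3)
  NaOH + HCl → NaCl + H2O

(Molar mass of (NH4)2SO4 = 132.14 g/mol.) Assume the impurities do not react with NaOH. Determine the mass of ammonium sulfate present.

2.182 g

n(NaOH) added = 0.09990 × 0.3733 = 0.03729 mol
n(HCl) used in back-titration = 0.01174 × 0.3637 = 4.270 × 10^-3 mol
n(NaOH) left over = 4.270 × 10^-3 mol (1:1 ratio)
n(NaOH) consumed by analyte = 0.03729 − 4.270 × 10^-3 = 0.03302 mol
From the 1:2 ratio, n((NH4)2SO4) = 1/2 × 0.03302 = 0.01651 mol
mass of (NH4)2SO4 = 0.01651 × 132.14 = 2.182 g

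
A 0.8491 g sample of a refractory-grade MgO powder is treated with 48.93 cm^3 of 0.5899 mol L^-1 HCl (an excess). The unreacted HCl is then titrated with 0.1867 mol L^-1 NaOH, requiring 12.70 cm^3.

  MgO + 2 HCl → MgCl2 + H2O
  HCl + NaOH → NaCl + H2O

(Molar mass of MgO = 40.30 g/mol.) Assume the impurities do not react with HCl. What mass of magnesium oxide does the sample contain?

n(HCl) added = 0.04893 × 0.5899 = 0.02886 mol
n(NaOH) used in back-titration = 0.01270 × 0.1867 = 2.371 × 10^-3 mol
n(HCl) left over = 2.371 × 10^-3 mol (1:1 ratio)
n(HCl) consumed by analyte = 0.02886 − 2.371 × 10^-3 = 0.02649 mol
From the 1:2 ratio, n(MgO) = 1/2 × 0.02649 = 0.01325 mol
mass of MgO = 0.01325 × 40.30 = 0.5338 g

0.5338 g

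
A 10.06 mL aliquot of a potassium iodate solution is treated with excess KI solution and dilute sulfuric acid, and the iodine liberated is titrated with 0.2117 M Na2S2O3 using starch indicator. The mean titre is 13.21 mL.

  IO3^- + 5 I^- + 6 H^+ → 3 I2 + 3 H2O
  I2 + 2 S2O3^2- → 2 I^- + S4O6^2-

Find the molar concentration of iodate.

0.04633 M

n(S2O3^2-) = 0.01321 × 0.2117 = 2.797 × 10^-3 mol
n(I2) = n(S2O3^2-)/2 = 1.398 × 10^-3 mol
From the 1:3 ratio, n(IO3^-) in the aliquot = 1/3 × 1.398 × 10^-3 = 4.661 × 10^-4 mol
[IO3^-] = 4.661 × 10^-4 / 0.01006 = 0.04633 mol/L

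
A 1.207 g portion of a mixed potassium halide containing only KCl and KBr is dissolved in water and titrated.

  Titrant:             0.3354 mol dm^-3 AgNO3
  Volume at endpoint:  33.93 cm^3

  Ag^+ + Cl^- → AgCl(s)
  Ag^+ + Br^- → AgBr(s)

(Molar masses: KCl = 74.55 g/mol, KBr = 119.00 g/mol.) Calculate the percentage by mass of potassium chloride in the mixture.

20.46 %

n(AgNO3) = 0.03393 × 0.3354 = 0.01138 mol
Let x = n(KCl), y = n(KBr).
Titrant: 1x + 1y = 0.01138;  mass: 74.55x + 119.00y = 1.207
Solving, x = 3.312 × 10^-3 mol, y = 8.068 × 10^-3 mol
mass of KCl = 3.312 × 10^-3 × 74.55 = 0.2469 g
% KCl = 0.2469 / 1.207 × 100 = 20.46 %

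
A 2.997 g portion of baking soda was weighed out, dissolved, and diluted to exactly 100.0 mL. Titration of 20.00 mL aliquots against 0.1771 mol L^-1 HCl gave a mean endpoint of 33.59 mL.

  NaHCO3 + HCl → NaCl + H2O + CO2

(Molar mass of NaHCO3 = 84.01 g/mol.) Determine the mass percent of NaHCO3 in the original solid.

83.38 %

n(HCl) per titration = 0.03359 × 0.1771 = 5.949 × 10^-3 mol
n(NaHCO3) in each aliquot = 5.949 × 10^-3 mol (1:1 ratio)
n(NaHCO3) in the whole flask = 5.949 × 10^-3 × 100.0/20.00 = 0.02974 mol
mass of NaHCO3 = 0.02974 × 84.01 = 2.499 g
% NaHCO3 = 2.499 / 2.997 × 100 = 83.38 %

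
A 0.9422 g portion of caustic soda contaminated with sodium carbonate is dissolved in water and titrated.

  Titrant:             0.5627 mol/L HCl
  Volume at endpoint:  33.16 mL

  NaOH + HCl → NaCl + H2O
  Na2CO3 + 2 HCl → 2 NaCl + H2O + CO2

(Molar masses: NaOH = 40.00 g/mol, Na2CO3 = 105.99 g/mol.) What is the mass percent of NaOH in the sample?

15.24 %

n(HCl) = 0.03316 × 0.5627 = 0.01866 mol
Let x = n(NaOH), y = n(Na2CO3).
Titrant: 1x + 2y = 0.01866;  mass: 40.00x + 105.99y = 0.9422
Solving, x = 3.589 × 10^-3 mol, y = 7.535 × 10^-3 mol
mass of NaOH = 3.589 × 10^-3 × 40.00 = 0.1436 g
% NaOH = 0.1436 / 0.9422 × 100 = 15.24 %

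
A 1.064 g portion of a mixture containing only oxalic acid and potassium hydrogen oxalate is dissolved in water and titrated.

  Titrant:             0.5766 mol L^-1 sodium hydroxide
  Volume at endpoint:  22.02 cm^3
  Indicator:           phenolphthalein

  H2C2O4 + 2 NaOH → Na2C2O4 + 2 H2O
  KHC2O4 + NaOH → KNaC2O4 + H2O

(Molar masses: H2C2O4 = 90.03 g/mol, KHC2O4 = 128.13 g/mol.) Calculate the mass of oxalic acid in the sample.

n(NaOH) = 0.02202 × 0.5766 = 0.01270 mol
Let x = n(H2C2O4), y = n(KHC2O4).
Titrant: 2x + 1y = 0.01270;  mass: 90.03x + 128.13y = 1.064
Solving, x = 3.386 × 10^-3 mol, y = 5.925 × 10^-3 mol
mass of H2C2O4 = 3.386 × 10^-3 × 90.03 = 0.3048 g

0.3048 g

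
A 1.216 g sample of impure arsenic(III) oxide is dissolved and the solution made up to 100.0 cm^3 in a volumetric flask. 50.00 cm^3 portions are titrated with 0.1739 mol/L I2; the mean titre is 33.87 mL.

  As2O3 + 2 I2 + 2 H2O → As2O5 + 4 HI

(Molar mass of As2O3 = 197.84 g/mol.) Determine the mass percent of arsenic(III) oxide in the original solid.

n(I2) per titration = 0.03387 × 0.1739 = 5.890 × 10^-3 mol
From the 1:2 ratio, n(As2O3) in each aliquot = 1/2 × 5.890 × 10^-3 = 2.945 × 10^-3 mol
n(As2O3) in the whole flask = 2.945 × 10^-3 × 100.0/50.00 = 5.890 × 10^-3 mol
mass of As2O3 = 5.890 × 10^-3 × 197.84 = 1.165 g
% As2O3 = 1.165 / 1.216 × 100 = 95.83 %

95.83 %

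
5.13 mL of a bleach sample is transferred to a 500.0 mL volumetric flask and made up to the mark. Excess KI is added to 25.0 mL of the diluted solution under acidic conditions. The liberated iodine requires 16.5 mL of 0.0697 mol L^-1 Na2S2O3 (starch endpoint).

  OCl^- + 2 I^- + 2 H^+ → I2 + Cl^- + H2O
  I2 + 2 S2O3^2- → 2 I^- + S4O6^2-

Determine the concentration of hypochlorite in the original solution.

2.24 mol/L

n(S2O3^2-) = 0.0165 × 0.0697 = 1.15 × 10^-3 mol
n(I2) = n(S2O3^2-)/2 = 5.75 × 10^-4 mol
n(OCl^-) in the aliquot = 5.75 × 10^-4 mol (1:1 ratio)
[OCl^-]_dilute = 5.75 × 10^-4 / 0.0250 = 0.0230 mol/L
[OCl^-]_original = 0.0230 × 500.0/5.13 = 2.24 mol/L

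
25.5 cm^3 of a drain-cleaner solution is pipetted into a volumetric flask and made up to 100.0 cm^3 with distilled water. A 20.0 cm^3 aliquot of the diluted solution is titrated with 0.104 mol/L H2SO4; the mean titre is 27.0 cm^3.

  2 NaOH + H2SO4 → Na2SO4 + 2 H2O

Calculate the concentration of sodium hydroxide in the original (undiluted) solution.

n(H2SO4) = 0.0270 × 0.104 = 2.81 × 10^-3 mol
From the 2:1 ratio, n(NaOH) in the aliquot = 2/1 × 2.81 × 10^-3 = 5.62 × 10^-3 mol
[NaOH]_dilute = 5.62 × 10^-3 / 0.0200 = 0.281 mol/L
Dilution factor = 100.0 / 25.5 = 3.922
[NaOH]_stock = 0.281 × 3.922 = 1.10 mol/L

1.10 mol/L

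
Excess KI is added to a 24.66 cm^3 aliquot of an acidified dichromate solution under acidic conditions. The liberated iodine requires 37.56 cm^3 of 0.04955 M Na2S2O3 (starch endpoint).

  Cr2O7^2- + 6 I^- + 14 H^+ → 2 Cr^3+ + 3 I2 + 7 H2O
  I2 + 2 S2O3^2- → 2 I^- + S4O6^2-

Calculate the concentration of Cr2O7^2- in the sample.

0.01258 M

n(S2O3^2-) = 0.03756 × 0.04955 = 1.861 × 10^-3 mol
n(I2) = n(S2O3^2-)/2 = 9.305 × 10^-4 mol
From the 1:3 ratio, n(Cr2O7^2-) in the aliquot = 1/3 × 9.305 × 10^-4 = 3.102 × 10^-4 mol
[Cr2O7^2-] = 3.102 × 10^-4 / 0.02466 = 0.01258 mol/L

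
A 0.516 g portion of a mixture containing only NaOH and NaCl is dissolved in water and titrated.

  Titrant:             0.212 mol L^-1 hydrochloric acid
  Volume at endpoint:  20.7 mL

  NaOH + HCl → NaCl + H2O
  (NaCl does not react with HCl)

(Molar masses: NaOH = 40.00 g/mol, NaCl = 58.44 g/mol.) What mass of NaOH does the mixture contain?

0.176 g

n(HCl) = 0.0207 × 0.212 = 4.39 × 10^-3 mol
Let x = n(NaOH), y = n(NaCl).
Titrant: 1x = 4.39 × 10^-3;  mass: 40.00x + 58.44y = 0.516
Solving, x = 4.39 × 10^-3 mol, y = 5.83 × 10^-3 mol
mass of NaOH = 4.39 × 10^-3 × 40.00 = 0.176 g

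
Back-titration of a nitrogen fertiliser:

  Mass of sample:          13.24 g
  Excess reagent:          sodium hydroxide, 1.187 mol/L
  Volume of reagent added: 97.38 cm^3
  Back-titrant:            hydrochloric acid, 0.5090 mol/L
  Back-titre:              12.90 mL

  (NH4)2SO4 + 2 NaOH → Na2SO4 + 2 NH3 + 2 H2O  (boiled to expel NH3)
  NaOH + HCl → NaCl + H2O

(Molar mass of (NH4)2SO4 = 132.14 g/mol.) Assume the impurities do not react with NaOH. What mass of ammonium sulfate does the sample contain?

n(NaOH) added = 0.09738 × 1.187 = 0.1156 mol
n(HCl) used in back-titration = 0.01290 × 0.5090 = 6.566 × 10^-3 mol
n(NaOH) left over = 6.566 × 10^-3 mol (1:1 ratio)
n(NaOH) consumed by analyte = 0.1156 − 6.566 × 10^-3 = 0.1090 mol
From the 1:2 ratio, n((NH4)2SO4) = 1/2 × 0.1090 = 0.05451 mol
mass of (NH4)2SO4 = 0.05451 × 132.14 = 7.203 g

7.203 g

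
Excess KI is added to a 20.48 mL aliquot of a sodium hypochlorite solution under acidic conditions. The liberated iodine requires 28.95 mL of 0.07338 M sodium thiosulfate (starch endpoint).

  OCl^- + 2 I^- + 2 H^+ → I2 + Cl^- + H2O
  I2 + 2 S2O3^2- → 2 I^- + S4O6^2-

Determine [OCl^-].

n(S2O3^2-) = 0.02895 × 0.07338 = 2.124 × 10^-3 mol
n(I2) = n(S2O3^2-)/2 = 1.062 × 10^-3 mol
n(OCl^-) in the aliquot = 1.062 × 10^-3 mol (1:1 ratio)
[OCl^-] = 1.062 × 10^-3 / 0.02048 = 0.05186 mol/L

0.05186 M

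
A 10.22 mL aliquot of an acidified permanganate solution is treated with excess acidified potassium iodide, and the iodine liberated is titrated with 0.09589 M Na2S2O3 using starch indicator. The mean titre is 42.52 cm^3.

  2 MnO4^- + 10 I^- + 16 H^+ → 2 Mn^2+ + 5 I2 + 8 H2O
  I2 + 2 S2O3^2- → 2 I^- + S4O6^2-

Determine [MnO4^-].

n(S2O3^2-) = 0.04252 × 0.09589 = 4.077 × 10^-3 mol
n(I2) = n(S2O3^2-)/2 = 2.039 × 10^-3 mol
From the 2:5 ratio, n(MnO4^-) in the aliquot = 2/5 × 2.039 × 10^-3 = 8.154 × 10^-4 mol
[MnO4^-] = 8.154 × 10^-4 / 0.01022 = 0.07979 mol/L

0.07979 M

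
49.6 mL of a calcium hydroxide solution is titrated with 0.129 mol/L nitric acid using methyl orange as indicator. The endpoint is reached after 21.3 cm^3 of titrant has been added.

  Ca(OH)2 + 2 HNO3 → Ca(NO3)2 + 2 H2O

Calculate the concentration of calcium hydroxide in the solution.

n(HNO3) = 0.0213 L × 0.129 mol/L = 2.75 × 10^-3 mol
From the 1:2 mole ratio, n(Ca(OH)2) = 1/2 × 2.75 × 10^-3 = 1.37 × 10^-3 mol
[Ca(OH)2] = 1.37 × 10^-3 mol / 0.0496 L = 0.0277 mol/L

0.0277 mol/L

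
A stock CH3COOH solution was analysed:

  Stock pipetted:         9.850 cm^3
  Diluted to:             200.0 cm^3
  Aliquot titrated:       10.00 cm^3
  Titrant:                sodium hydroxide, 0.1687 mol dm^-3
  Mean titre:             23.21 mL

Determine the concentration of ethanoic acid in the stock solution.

CH3COOH + NaOH → CH3COONa + H2O
n(NaOH) = 0.02321 × 0.1687 = 3.916 × 10^-3 mol
n(CH3COOH) in the aliquot = 3.916 × 10^-3 mol (1:1 ratio)
[CH3COOH]_dilute = 3.916 × 10^-3 / 0.01000 = 0.3916 mol/L
Dilution factor = 200.0 / 9.850 = 20.30
[CH3COOH]_stock = 0.3916 × 20.30 = 7.950 mol/L

7.950 mol/L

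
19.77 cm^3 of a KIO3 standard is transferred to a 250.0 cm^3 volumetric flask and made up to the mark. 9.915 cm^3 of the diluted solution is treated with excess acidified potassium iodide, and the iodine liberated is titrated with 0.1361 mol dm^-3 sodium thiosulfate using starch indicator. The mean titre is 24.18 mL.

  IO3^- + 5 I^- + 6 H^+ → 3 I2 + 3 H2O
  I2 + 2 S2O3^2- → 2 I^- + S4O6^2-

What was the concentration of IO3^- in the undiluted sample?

n(S2O3^2-) = 0.02418 × 0.1361 = 3.291 × 10^-3 mol
n(I2) = n(S2O3^2-)/2 = 1.645 × 10^-3 mol
From the 1:3 ratio, n(IO3^-) in the aliquot = 1/3 × 1.645 × 10^-3 = 5.485 × 10^-4 mol
[IO3^-]_dilute = 5.485 × 10^-4 / 0.009915 = 0.05532 mol/L
[IO3^-]_original = 0.05532 × 250.0/19.77 = 0.6995 mol/L

0.6995 mol/L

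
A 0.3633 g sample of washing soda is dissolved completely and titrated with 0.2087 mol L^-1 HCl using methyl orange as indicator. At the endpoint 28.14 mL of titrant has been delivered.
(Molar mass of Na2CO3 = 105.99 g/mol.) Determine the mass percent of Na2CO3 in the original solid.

85.67 %

Na2CO3 + 2 HCl → 2 NaCl + H2O + CO2
n(HCl) = 0.02814 L × 0.2087 mol/L = 5.873 × 10^-3 mol
From the 1:2 ratio, n(Na2CO3) = 1/2 × 5.873 × 10^-3 = 2.936 × 10^-3 mol
mass of Na2CO3 = 2.936 × 10^-3 × 105.99 g/mol = 0.3112 g
% Na2CO3 = 0.3112 / 0.3633 × 100 = 85.67 %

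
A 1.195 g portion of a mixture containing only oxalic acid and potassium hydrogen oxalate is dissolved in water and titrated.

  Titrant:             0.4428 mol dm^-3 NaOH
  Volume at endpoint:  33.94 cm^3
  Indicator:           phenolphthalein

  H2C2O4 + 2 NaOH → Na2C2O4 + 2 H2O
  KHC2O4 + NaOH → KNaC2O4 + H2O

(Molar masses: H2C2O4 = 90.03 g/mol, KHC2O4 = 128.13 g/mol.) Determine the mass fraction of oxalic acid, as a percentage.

n(NaOH) = 0.03394 × 0.4428 = 0.01503 mol
Let x = n(H2C2O4), y = n(KHC2O4).
Titrant: 2x + 1y = 0.01503;  mass: 90.03x + 128.13y = 1.195
Solving, x = 4.395 × 10^-3 mol, y = 6.238 × 10^-3 mol
mass of H2C2O4 = 4.395 × 10^-3 × 90.03 = 0.3957 g
% H2C2O4 = 0.3957 / 1.195 × 100 = 33.11 %

33.11 %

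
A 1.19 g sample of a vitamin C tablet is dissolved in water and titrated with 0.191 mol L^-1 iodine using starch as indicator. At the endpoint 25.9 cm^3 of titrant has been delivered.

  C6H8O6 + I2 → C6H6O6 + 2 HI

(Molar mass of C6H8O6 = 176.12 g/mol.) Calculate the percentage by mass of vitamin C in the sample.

n(I2) = 0.0259 L × 0.191 mol/L = 4.95 × 10^-3 mol
n(C6H8O6) = 4.95 × 10^-3 mol (1:1 ratio)
mass of C6H8O6 = 4.95 × 10^-3 × 176.12 g/mol = 0.871 g
% C6H8O6 = 0.871 / 1.19 × 100 = 73.2 %

73.2 %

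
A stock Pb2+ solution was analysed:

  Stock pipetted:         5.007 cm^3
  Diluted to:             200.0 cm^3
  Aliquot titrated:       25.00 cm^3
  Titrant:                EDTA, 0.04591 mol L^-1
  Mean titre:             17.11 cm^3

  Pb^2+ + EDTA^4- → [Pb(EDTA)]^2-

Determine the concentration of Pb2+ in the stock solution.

n(EDTA) = 0.01711 × 0.04591 = 7.855 × 10^-4 mol
n(Pb2+) in the aliquot = 7.855 × 10^-4 mol (1:1 ratio)
[Pb2+]_dilute = 7.855 × 10^-4 / 0.02500 = 0.03142 mol/L
Dilution factor = 200.0 / 5.007 = 39.94
[Pb2+]_stock = 0.03142 × 39.94 = 1.255 mol/L

1.255 mol/L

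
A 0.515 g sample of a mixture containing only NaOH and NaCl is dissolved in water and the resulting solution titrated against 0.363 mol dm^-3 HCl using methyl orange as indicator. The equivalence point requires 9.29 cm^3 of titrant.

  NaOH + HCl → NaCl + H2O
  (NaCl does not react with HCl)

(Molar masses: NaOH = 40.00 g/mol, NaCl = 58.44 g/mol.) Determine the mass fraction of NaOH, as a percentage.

26.2 %

n(HCl) = 0.00929 × 0.363 = 3.37 × 10^-3 mol
Let x = n(NaOH), y = n(NaCl).
Titrant: 1x = 3.37 × 10^-3;  mass: 40.00x + 58.44y = 0.515
Solving, x = 3.37 × 10^-3 mol, y = 6.50 × 10^-3 mol
mass of NaOH = 3.37 × 10^-3 × 40.00 = 0.135 g
% NaOH = 0.135 / 0.515 × 100 = 26.2 %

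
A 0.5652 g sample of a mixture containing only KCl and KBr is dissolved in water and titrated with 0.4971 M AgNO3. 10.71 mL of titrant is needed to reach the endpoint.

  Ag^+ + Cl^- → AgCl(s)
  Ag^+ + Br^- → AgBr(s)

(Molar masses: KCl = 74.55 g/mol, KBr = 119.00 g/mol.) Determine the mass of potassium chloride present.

n(AgNO3) = 0.01071 × 0.4971 = 5.324 × 10^-3 mol
Let x = n(KCl), y = n(KBr).
Titrant: 1x + 1y = 5.324 × 10^-3;  mass: 74.55x + 119.00y = 0.5652
Solving, x = 1.538 × 10^-3 mol, y = 3.786 × 10^-3 mol
mass of KCl = 1.538 × 10^-3 × 74.55 = 0.1146 g

0.1146 g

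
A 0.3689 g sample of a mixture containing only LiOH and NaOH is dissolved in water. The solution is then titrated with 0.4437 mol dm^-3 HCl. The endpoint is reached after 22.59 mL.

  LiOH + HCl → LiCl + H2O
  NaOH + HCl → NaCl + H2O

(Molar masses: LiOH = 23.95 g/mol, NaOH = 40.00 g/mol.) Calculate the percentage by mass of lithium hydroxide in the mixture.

n(HCl) = 0.02259 × 0.4437 = 0.01002 mol
Let x = n(LiOH), y = n(NaOH).
Titrant: 1x + 1y = 0.01002;  mass: 23.95x + 40.00y = 0.3689
Solving, x = 1.995 × 10^-3 mol, y = 8.028 × 10^-3 mol
mass of LiOH = 1.995 × 10^-3 × 23.95 = 0.04779 g
% LiOH = 0.04779 / 0.3689 × 100 = 12.96 %

12.96 %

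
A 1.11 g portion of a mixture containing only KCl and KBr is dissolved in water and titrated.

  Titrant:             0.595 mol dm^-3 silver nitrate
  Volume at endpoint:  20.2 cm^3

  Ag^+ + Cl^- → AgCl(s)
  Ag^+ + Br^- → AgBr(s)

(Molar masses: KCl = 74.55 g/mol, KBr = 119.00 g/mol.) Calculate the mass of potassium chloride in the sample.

0.537 g

n(AgNO3) = 0.0202 × 0.595 = 0.0120 mol
Let x = n(KCl), y = n(KBr).
Titrant: 1x + 1y = 0.0120;  mass: 74.55x + 119.00y = 1.11
Solving, x = 7.20 × 10^-3 mol, y = 4.81 × 10^-3 mol
mass of KCl = 7.20 × 10^-3 × 74.55 = 0.537 g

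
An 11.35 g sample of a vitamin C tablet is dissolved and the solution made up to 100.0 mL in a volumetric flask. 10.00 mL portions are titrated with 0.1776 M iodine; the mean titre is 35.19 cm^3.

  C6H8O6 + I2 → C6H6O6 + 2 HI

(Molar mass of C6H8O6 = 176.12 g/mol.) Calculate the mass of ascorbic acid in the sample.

11.01 g

n(I2) per titration = 0.03519 × 0.1776 = 6.250 × 10^-3 mol
n(C6H8O6) in each aliquot = 6.250 × 10^-3 mol (1:1 ratio)
n(C6H8O6) in the whole flask = 6.250 × 10^-3 × 100.0/10.00 = 0.06250 mol
mass of C6H8O6 = 0.06250 × 176.12 = 11.01 g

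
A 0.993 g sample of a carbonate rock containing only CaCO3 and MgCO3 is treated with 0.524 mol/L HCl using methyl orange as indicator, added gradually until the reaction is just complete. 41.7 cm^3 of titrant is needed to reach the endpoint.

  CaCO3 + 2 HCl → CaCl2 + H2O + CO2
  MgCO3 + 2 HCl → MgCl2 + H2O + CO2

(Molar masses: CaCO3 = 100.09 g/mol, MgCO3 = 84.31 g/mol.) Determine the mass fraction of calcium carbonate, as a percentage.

n(HCl) = 0.0417 × 0.524 = 0.0219 mol
Let x = n(CaCO3), y = n(MgCO3).
Titrant: 2x + 2y = 0.0219;  mass: 100.09x + 84.31y = 0.993
Solving, x = 4.56 × 10^-3 mol, y = 6.37 × 10^-3 mol
mass of CaCO3 = 4.56 × 10^-3 × 100.09 = 0.456 g
% CaCO3 = 0.456 / 0.993 × 100 = 45.9 %

45.9 %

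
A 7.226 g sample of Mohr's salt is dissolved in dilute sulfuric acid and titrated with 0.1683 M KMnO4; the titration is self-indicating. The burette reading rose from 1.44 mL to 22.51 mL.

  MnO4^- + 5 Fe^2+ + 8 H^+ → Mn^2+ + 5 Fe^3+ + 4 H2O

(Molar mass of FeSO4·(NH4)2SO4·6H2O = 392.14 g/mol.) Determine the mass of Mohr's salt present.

n(KMnO4) = 0.02107 L × 0.1683 mol/L = 3.546 × 10^-3 mol
From the 5:1 ratio, n(FeSO4·(NH4)2SO4·6H2O) = 5/1 × 3.546 × 10^-3 = 0.01773 mol
mass of FeSO4·(NH4)2SO4·6H2O = 0.01773 × 392.14 g/mol = 6.953 g

6.953 g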